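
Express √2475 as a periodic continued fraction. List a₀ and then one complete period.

a₀ = ⌊√2475⌋ = 49.
With m₀=0, d₀=1 and mₖ₊₁ = dₖaₖ − mₖ, dₖ₊₁ = (n − mₖ₊₁²)/dₖ, aₖ₊₁ = ⌊(a₀+mₖ₊₁)/dₖ₊₁⌋:
  k=1: m=49, d=74, a=1
  k=2: m=25, d=25, a=2
  k=3: m=25, d=74, a=1
  k=4: m=49, d=1, a=98
d=1 and a=2a₀=98 at k=4, so the next step gives (m, d) = (49, 74) again — its k=1 value — and the period has length 4.

[49; 1, 2, 1, 98]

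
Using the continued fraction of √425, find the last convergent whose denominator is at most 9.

√425 = [20; 1, 1, 1, 1, 1, 1, 40, …] (period length 7).
Convergents:
  p_0/q_0 = 20/1
  p_1/q_1 = 21/1
  p_2/q_2 = 41/2
  p_3/q_3 = 62/3
  p_4/q_4 = 103/5
  p_5/q_5 = 165/8
  p_6/q_6 = 268/13
q_5 = 8 ≤ 9 < 13 = q_6, so the answer is 165/8.

165/8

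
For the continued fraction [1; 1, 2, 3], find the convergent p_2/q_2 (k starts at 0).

Using pₖ = aₖpₖ₋₁ + pₖ₋₂, qₖ = aₖqₖ₋₁ + qₖ₋₂ (with p₋₁=1, p₋₂=0, q₋₁=0, q₋₂=1):
  k=0: a=1, p=1, q=1
  k=1: a=1, p=2, q=1
  k=2: a=2, p=5, q=3

5/3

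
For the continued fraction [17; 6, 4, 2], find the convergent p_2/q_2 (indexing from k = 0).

429/25

Using pₖ = aₖpₖ₋₁ + pₖ₋₂, qₖ = aₖqₖ₋₁ + qₖ₋₂ (with p₋₁=1, p₋₂=0, q₋₁=0, q₋₂=1):
  k=0: a=17, p=17, q=1
  k=1: a=6, p=103, q=6
  k=2: a=4, p=429, q=25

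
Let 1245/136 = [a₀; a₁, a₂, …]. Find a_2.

1245 = 9·136 + 21   →  a_0 = 9
136 = 6·21 + 10   →  a_1 = 6
21 = 2·10 + 1   →  a_2 = 2

2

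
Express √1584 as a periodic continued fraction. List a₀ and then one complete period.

a₀ = ⌊√1584⌋ = 39.
With m₀=0, d₀=1 and mₖ₊₁ = dₖaₖ − mₖ, dₖ₊₁ = (n − mₖ₊₁²)/dₖ, aₖ₊₁ = ⌊(a₀+mₖ₊₁)/dₖ₊₁⌋:
  k=1: m=39, d=63, a=1
  k=2: m=24, d=16, a=3
  k=3: m=24, d=63, a=1
  k=4: m=39, d=1, a=78
d=1 and a=2a₀=78 at k=4, so the next step gives (m, d) = (39, 63) again — its k=1 value — and the period has length 4.

[39; 1, 3, 1, 78]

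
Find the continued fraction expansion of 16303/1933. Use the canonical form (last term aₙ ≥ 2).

[8; 2, 3, 3, 2, 4, 8]

16303 = 8*1933 + 839
1933 = 2*839 + 255
839 = 3*255 + 74
255 = 3*74 + 33
74 = 2*33 + 8
33 = 4*8 + 1
8 = 8*1 + 0  (stop)
So 16303/1933 = [8; 2, 3, 3, 2, 4, 8].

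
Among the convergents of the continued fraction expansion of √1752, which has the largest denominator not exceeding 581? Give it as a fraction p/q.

√1752 = [41; 1, 5, 1, 82, …] (period length 4).
Convergents:
  p_0/q_0 = 41/1
  p_1/q_1 = 42/1
  p_2/q_2 = 251/6
  p_3/q_3 = 293/7
  p_4/q_4 = 24277/580
  p_5/q_5 = 24570/587
q_4 = 580 ≤ 581 < 587 = q_5, so the answer is 24277/580.

24277/580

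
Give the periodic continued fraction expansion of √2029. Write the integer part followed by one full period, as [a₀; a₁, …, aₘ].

a₀ = ⌊√2029⌋ = 45.
With m₀=0, d₀=1 and mₖ₊₁ = dₖaₖ − mₖ, dₖ₊₁ = (n − mₖ₊₁²)/dₖ, aₖ₊₁ = ⌊(a₀+mₖ₊₁)/dₖ₊₁⌋:
  k=1: m=45, d=4, a=22
  k=2: m=43, d=45, a=1
  k=3: m=2, d=45, a=1
  k=4: m=43, d=4, a=22
  k=5: m=45, d=1, a=90
d=1 and a=2a₀=90 at k=5, so the next step gives (m, d) = (45, 4) again — its k=1 value — and the period has length 5.

[45; 22, 1, 1, 22, 90]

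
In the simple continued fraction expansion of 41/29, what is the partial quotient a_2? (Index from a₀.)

41 = 1·29 + 12   →  a_0 = 1
29 = 2·12 + 5   →  a_1 = 2
12 = 2·5 + 2   →  a_2 = 2

2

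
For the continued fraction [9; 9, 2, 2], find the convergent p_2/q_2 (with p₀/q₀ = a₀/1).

173/19

Using pₖ = aₖpₖ₋₁ + pₖ₋₂, qₖ = aₖqₖ₋₁ + qₖ₋₂ (with p₋₁=1, p₋₂=0, q₋₁=0, q₋₂=1):
  k=0: a=9, p=9, q=1
  k=1: a=9, p=82, q=9
  k=2: a=2, p=173, q=19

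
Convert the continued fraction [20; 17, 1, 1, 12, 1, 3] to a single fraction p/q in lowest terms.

37246/1857

Using pₖ = aₖpₖ₋₁ + pₖ₋₂ and qₖ = aₖqₖ₋₁ + qₖ₋₂:
  k=0: a=20, p=20, q=1
  k=1: a=17, p=341, q=17
  k=2: a=1, p=361, q=18
  k=3: a=1, p=702, q=35
  k=4: a=12, p=8785, q=438
  k=5: a=1, p=9487, q=473
  k=6: a=3, p=37246, q=1857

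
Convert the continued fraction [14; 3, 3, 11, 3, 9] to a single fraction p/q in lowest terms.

46535/3254

Fold from the inside: start with 9/1.
  3 + 1/9 = 28/9
  11 + 9/28 = 317/28
  3 + 28/317 = 979/317
  3 + 317/979 = 3254/979
  14 + 979/3254 = 46535/3254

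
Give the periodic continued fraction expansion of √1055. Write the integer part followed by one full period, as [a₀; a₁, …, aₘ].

[32; 2, 12, 2, 64]

a₀ = ⌊√1055⌋ = 32.
With m₀=0, d₀=1 and mₖ₊₁ = dₖaₖ − mₖ, dₖ₊₁ = (n − mₖ₊₁²)/dₖ, aₖ₊₁ = ⌊(a₀+mₖ₊₁)/dₖ₊₁⌋:
  k=1: m=32, d=31, a=2
  k=2: m=30, d=5, a=12
  k=3: m=30, d=31, a=2
  k=4: m=32, d=1, a=64
d=1 and a=2a₀=64 at k=4, so the next step gives (m, d) = (32, 31) again — its k=1 value — and the period has length 4.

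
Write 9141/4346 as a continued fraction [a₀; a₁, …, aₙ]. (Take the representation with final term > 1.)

9141 = 2·4346 + 449
4346 = 9·449 + 305
449 = 1·305 + 144
305 = 2·144 + 17
144 = 8·17 + 8
17 = 2·8 + 1
8 = 8·1 + 0  (stop)
So 9141/4346 = [2; 9, 1, 2, 8, 2, 8].

[2; 9, 1, 2, 8, 2, 8]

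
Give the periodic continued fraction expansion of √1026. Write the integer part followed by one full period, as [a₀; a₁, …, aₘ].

[32; 32, 64]

a₀ = ⌊√1026⌋ = 32.
With m₀=0, d₀=1 and mₖ₊₁ = dₖaₖ − mₖ, dₖ₊₁ = (n − mₖ₊₁²)/dₖ, aₖ₊₁ = ⌊(a₀+mₖ₊₁)/dₖ₊₁⌋:
  k=1: m=32, d=2, a=32
  k=2: m=32, d=1, a=64
d=1 and a=2a₀=64 at k=2, so the next step gives (m, d) = (32, 2) again — its k=1 value — and the period has length 2.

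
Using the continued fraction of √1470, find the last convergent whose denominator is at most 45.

1687/44

√1470 = [38; 2, 1, 14, 1, 2, 76, …] (period length 6).
Convergents:
  p_0/q_0 = 38/1
  p_1/q_1 = 77/2
  p_2/q_2 = 115/3
  p_3/q_3 = 1687/44
  p_4/q_4 = 1802/47
q_3 = 44 ≤ 45 < 47 = q_4, so the answer is 1687/44.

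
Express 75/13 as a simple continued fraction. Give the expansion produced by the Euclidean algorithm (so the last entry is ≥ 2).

75 = 5*13 + 10
13 = 1*10 + 3
10 = 3*3 + 1
3 = 3*1 + 0  (stop)
So 75/13 = [5; 1, 3, 3].

[5; 1, 3, 3]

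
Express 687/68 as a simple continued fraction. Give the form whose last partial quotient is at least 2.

[10; 9, 1, 2, 2]

687 = 10·68 + 7
68 = 9·7 + 5
7 = 1·5 + 2
5 = 2·2 + 1
2 = 2·1 + 0  (stop)
So 687/68 = [10; 9, 1, 2, 2].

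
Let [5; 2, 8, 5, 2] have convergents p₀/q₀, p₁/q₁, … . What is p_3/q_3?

476/87

Using pₖ = aₖpₖ₋₁ + pₖ₋₂, qₖ = aₖqₖ₋₁ + qₖ₋₂ (with p₋₁=1, p₋₂=0, q₋₁=0, q₋₂=1):
  k=0: a=5, p=5, q=1
  k=1: a=2, p=11, q=2
  k=2: a=8, p=93, q=17
  k=3: a=5, p=476, q=87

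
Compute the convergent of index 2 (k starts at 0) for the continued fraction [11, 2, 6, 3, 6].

Using pₖ = aₖpₖ₋₁ + pₖ₋₂, qₖ = aₖqₖ₋₁ + qₖ₋₂ (with p₋₁=1, p₋₂=0, q₋₁=0, q₋₂=1):
  k=0: a=11, p=11, q=1
  k=1: a=2, p=23, q=2
  k=2: a=6, p=149, q=13

149/13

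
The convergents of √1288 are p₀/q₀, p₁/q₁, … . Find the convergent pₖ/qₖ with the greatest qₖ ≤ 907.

√1288 = [35; 1, 7, 1, 70, …] (period length 4).
Convergents:
  p_0/q_0 = 35/1
  p_1/q_1 = 36/1
  p_2/q_2 = 287/8
  p_3/q_3 = 323/9
  p_4/q_4 = 22897/638
  p_5/q_5 = 23220/647
  p_6/q_6 = 185437/5167
q_5 = 647 ≤ 907 < 5167 = q_6, so the answer is 23220/647.

23220/647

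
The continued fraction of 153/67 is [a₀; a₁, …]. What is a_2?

153 = 2·67 + 19   →  a_0 = 2
67 = 3·19 + 10   →  a_1 = 3
19 = 1·10 + 9   →  a_2 = 1

1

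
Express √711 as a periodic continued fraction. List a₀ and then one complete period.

a₀ = ⌊√711⌋ = 26.
With m₀=0, d₀=1 and mₖ₊₁ = dₖaₖ − mₖ, dₖ₊₁ = (n − mₖ₊₁²)/dₖ, aₖ₊₁ = ⌊(a₀+mₖ₊₁)/dₖ₊₁⌋:
  k=1: m=26, d=35, a=1
  k=2: m=9, d=18, a=1
  k=3: m=9, d=35, a=1
  k=4: m=26, d=1, a=52
d=1 and a=2a₀=52 at k=4, so the next step gives (m, d) = (26, 35) again — its k=1 value — and the period has length 4.

[26; 1, 1, 1, 52]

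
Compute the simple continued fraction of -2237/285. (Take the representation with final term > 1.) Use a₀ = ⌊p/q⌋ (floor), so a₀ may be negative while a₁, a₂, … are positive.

[-8; 6, 1, 1, 1, 2, 5]

-2237 = -8·285 + 43
285 = 6·43 + 27
43 = 1·27 + 16
27 = 1·16 + 11
16 = 1·11 + 5
11 = 2·5 + 1
5 = 5·1 + 0  (stop)
So -2237/285 = [-8; 6, 1, 1, 1, 2, 5].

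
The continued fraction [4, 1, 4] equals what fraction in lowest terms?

Fold from the inside: start with 4/1.
  1 + 1/4 = 5/4
  4 + 4/5 = 24/5

24/5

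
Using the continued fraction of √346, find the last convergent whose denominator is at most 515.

6901/371

√346 = [18; 1, 1, 1, 1, 36, …] (period length 5).
Convergents:
  p_0/q_0 = 18/1
  p_1/q_1 = 19/1
  p_2/q_2 = 37/2
  p_3/q_3 = 56/3
  p_4/q_4 = 93/5
  p_5/q_5 = 3404/183
  p_6/q_6 = 3497/188
  p_7/q_7 = 6901/371
  p_8/q_8 = 10398/559
q_7 = 371 ≤ 515 < 559 = q_8, so the answer is 6901/371.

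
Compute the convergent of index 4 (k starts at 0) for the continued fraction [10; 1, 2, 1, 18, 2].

806/75

Using pₖ = aₖpₖ₋₁ + pₖ₋₂, qₖ = aₖqₖ₋₁ + qₖ₋₂ (with p₋₁=1, p₋₂=0, q₋₁=0, q₋₂=1):
  k=0: a=10, p=10, q=1
  k=1: a=1, p=11, q=1
  k=2: a=2, p=32, q=3
  k=3: a=1, p=43, q=4
  k=4: a=18, p=806, q=75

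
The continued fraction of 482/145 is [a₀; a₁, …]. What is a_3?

482 = 3·145 + 47   →  a_0 = 3
145 = 3·47 + 4   →  a_1 = 3
47 = 11·4 + 3   →  a_2 = 11
4 = 1·3 + 1   →  a_3 = 1

1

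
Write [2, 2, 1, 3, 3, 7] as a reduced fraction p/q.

621/263

Using pₖ = aₖpₖ₋₁ + pₖ₋₂ and qₖ = aₖqₖ₋₁ + qₖ₋₂:
  k=0: a=2, p=2, q=1
  k=1: a=2, p=5, q=2
  k=2: a=1, p=7, q=3
  k=3: a=3, p=26, q=11
  k=4: a=3, p=85, q=36
  k=5: a=7, p=621, q=263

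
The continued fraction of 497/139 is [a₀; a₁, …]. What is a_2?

497 = 3·139 + 80   →  a_0 = 3
139 = 1·80 + 59   →  a_1 = 1
80 = 1·59 + 21   →  a_2 = 1

1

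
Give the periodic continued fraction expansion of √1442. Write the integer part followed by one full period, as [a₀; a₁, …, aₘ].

a₀ = ⌊√1442⌋ = 37.
With m₀=0, d₀=1 and mₖ₊₁ = dₖaₖ − mₖ, dₖ₊₁ = (n − mₖ₊₁²)/dₖ, aₖ₊₁ = ⌊(a₀+mₖ₊₁)/dₖ₊₁⌋:
  k=1: m=37, d=73, a=1
  k=2: m=36, d=2, a=36
  k=3: m=36, d=73, a=1
  k=4: m=37, d=1, a=74
d=1 and a=2a₀=74 at k=4, so the next step gives (m, d) = (37, 73) again — its k=1 value — and the period has length 4.

[37; 1, 36, 1, 74]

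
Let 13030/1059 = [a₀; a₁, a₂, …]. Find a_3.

2

13030 = 12·1059 + 322   →  a_0 = 12
1059 = 3·322 + 93   →  a_1 = 3
322 = 3·93 + 43   →  a_2 = 3
93 = 2·43 + 7   →  a_3 = 2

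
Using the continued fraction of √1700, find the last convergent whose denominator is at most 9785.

143649/3484

√1700 = [41; 4, 3, 20, 3, 4, 82, …] (period length 6).
Convergents:
  p_0/q_0 = 41/1
  p_1/q_1 = 165/4
  p_2/q_2 = 536/13
  p_3/q_3 = 10885/264
  p_4/q_4 = 33191/805
  p_5/q_5 = 143649/3484
  p_6/q_6 = 11812409/286493
q_5 = 3484 ≤ 9785 < 286493 = q_6, so the answer is 143649/3484.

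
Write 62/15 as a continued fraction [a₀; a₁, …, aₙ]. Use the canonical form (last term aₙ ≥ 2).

[4; 7, 2]

62 = 4×15 + 2
15 = 7×2 + 1
2 = 2×1 + 0  (stop)
So 62/15 = [4; 7, 2].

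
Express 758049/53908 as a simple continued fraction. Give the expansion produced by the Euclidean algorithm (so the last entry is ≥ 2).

[14; 16, 6, 2, 7, 11, 3]

758049 = 14*53908 + 3337
53908 = 16*3337 + 516
3337 = 6*516 + 241
516 = 2*241 + 34
241 = 7*34 + 3
34 = 11*3 + 1
3 = 3*1 + 0  (stop)
So 758049/53908 = [14; 16, 6, 2, 7, 11, 3].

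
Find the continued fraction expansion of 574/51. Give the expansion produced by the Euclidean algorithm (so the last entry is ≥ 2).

[11; 3, 1, 12]

574 = 11×51 + 13
51 = 3×13 + 12
13 = 1×12 + 1
12 = 12×1 + 0  (stop)
So 574/51 = [11; 3, 1, 12].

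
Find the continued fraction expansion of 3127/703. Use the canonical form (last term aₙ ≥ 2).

3127 = 4×703 + 315
703 = 2×315 + 73
315 = 4×73 + 23
73 = 3×23 + 4
23 = 5×4 + 3
4 = 1×3 + 1
3 = 3×1 + 0  (stop)
So 3127/703 = [4; 2, 4, 3, 5, 1, 3].

[4; 2, 4, 3, 5, 1, 3]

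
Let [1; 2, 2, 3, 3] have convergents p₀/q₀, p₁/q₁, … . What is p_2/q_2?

7/5

Using pₖ = aₖpₖ₋₁ + pₖ₋₂, qₖ = aₖqₖ₋₁ + qₖ₋₂ (with p₋₁=1, p₋₂=0, q₋₁=0, q₋₂=1):
  k=0: a=1, p=1, q=1
  k=1: a=2, p=3, q=2
  k=2: a=2, p=7, q=5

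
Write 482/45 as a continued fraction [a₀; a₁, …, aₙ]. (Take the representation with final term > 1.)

[10; 1, 2, 2, 6]

482 = 10×45 + 32
45 = 1×32 + 13
32 = 2×13 + 6
13 = 2×6 + 1
6 = 6×1 + 0  (stop)
So 482/45 = [10; 1, 2, 2, 6].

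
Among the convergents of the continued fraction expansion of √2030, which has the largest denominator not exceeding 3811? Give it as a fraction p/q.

√2030 = [45; 18, 90, …] (period length 2).
Convergents:
  p_0/q_0 = 45/1
  p_1/q_1 = 811/18
  p_2/q_2 = 73035/1621
  p_3/q_3 = 1315441/29196
q_2 = 1621 ≤ 3811 < 29196 = q_3, so the answer is 73035/1621.

73035/1621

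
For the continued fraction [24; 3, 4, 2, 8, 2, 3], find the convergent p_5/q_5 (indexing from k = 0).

Using pₖ = aₖpₖ₋₁ + pₖ₋₂, qₖ = aₖqₖ₋₁ + qₖ₋₂ (with p₋₁=1, p₋₂=0, q₋₁=0, q₋₂=1):
  k=0: a=24, p=24, q=1
  k=1: a=3, p=73, q=3
  k=2: a=4, p=316, q=13
  k=3: a=2, p=705, q=29
  k=4: a=8, p=5956, q=245
  k=5: a=2, p=12617, q=519

12617/519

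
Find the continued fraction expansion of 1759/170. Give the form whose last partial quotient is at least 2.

1759 = 10×170 + 59
170 = 2×59 + 52
59 = 1×52 + 7
52 = 7×7 + 3
7 = 2×3 + 1
3 = 3×1 + 0  (stop)
So 1759/170 = [10; 2, 1, 7, 2, 3].

[10; 2, 1, 7, 2, 3]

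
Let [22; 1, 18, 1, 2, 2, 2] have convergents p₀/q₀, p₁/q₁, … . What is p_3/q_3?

459/20

Using pₖ = aₖpₖ₋₁ + pₖ₋₂, qₖ = aₖqₖ₋₁ + qₖ₋₂ (with p₋₁=1, p₋₂=0, q₋₁=0, q₋₂=1):
  k=0: a=22, p=22, q=1
  k=1: a=1, p=23, q=1
  k=2: a=18, p=436, q=19
  k=3: a=1, p=459, q=20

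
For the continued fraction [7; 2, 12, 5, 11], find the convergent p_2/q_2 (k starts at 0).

187/25

Using pₖ = aₖpₖ₋₁ + pₖ₋₂, qₖ = aₖqₖ₋₁ + qₖ₋₂ (with p₋₁=1, p₋₂=0, q₋₁=0, q₋₂=1):
  k=0: a=7, p=7, q=1
  k=1: a=2, p=15, q=2
  k=2: a=12, p=187, q=25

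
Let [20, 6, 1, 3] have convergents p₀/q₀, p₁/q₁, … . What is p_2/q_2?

Using pₖ = aₖpₖ₋₁ + pₖ₋₂, qₖ = aₖqₖ₋₁ + qₖ₋₂ (with p₋₁=1, p₋₂=0, q₋₁=0, q₋₂=1):
  k=0: a=20, p=20, q=1
  k=1: a=6, p=121, q=6
  k=2: a=1, p=141, q=7

141/7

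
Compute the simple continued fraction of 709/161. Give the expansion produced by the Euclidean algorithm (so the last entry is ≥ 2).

709 = 4×161 + 65
161 = 2×65 + 31
65 = 2×31 + 3
31 = 10×3 + 1
3 = 3×1 + 0  (stop)
So 709/161 = [4; 2, 2, 10, 3].

[4; 2, 2, 10, 3]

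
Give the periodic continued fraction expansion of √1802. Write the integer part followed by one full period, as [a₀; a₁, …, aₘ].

[42; 2, 4, 2, 84]

a₀ = ⌊√1802⌋ = 42.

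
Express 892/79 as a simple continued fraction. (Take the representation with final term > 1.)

892 = 11·79 + 23
79 = 3·23 + 10
23 = 2·10 + 3
10 = 3·3 + 1
3 = 3·1 + 0  (stop)
So 892/79 = [11; 3, 2, 3, 3].

[11; 3, 2, 3, 3]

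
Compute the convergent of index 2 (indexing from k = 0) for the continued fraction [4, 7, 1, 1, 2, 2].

Using pₖ = aₖpₖ₋₁ + pₖ₋₂, qₖ = aₖqₖ₋₁ + qₖ₋₂ (with p₋₁=1, p₋₂=0, q₋₁=0, q₋₂=1):
  k=0: a=4, p=4, q=1
  k=1: a=7, p=29, q=7
  k=2: a=1, p=33, q=8

33/8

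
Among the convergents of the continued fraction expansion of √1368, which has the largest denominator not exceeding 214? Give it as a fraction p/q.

2737/74

√1368 = [36; 1, 72, …] (period length 2).
Convergents:
  p_0/q_0 = 36/1
  p_1/q_1 = 37/1
  p_2/q_2 = 2700/73
  p_3/q_3 = 2737/74
  p_4/q_4 = 199764/5401
q_3 = 74 ≤ 214 < 5401 = q_4, so the answer is 2737/74.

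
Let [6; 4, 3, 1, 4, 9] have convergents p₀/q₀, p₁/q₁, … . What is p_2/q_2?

Using pₖ = aₖpₖ₋₁ + pₖ₋₂, qₖ = aₖqₖ₋₁ + qₖ₋₂ (with p₋₁=1, p₋₂=0, q₋₁=0, q₋₂=1):
  k=0: a=6, p=6, q=1
  k=1: a=4, p=25, q=4
  k=2: a=3, p=81, q=13

81/13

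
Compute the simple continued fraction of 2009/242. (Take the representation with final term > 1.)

2009 = 8×242 + 73
242 = 3×73 + 23
73 = 3×23 + 4
23 = 5×4 + 3
4 = 1×3 + 1
3 = 3×1 + 0  (stop)
So 2009/242 = [8; 3, 3, 5, 1, 3].

[8; 3, 3, 5, 1, 3]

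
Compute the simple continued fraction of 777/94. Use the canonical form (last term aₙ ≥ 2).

777 = 8·94 + 25
94 = 3·25 + 19
25 = 1·19 + 6
19 = 3·6 + 1
6 = 6·1 + 0  (stop)
So 777/94 = [8; 3, 1, 3, 6].

[8; 3, 1, 3, 6]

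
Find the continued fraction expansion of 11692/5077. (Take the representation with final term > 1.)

11692 = 2·5077 + 1538
5077 = 3·1538 + 463
1538 = 3·463 + 149
463 = 3·149 + 16
149 = 9·16 + 5
16 = 3·5 + 1
5 = 5·1 + 0  (stop)
So 11692/5077 = [2; 3, 3, 3, 9, 3, 5].

[2; 3, 3, 3, 9, 3, 5]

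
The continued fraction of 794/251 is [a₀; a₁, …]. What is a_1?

6

794 = 3·251 + 41   →  a_0 = 3
251 = 6·41 + 5   →  a_1 = 6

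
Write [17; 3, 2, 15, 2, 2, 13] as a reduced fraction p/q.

Using pₖ = aₖpₖ₋₁ + pₖ₋₂ and qₖ = aₖqₖ₋₁ + qₖ₋₂:
  k=0: a=17, p=17, q=1
  k=1: a=3, p=52, q=3
  k=2: a=2, p=121, q=7
  k=3: a=15, p=1867, q=108
  k=4: a=2, p=3855, q=223
  k=5: a=2, p=9577, q=554
  k=6: a=13, p=128356, q=7425

128356/7425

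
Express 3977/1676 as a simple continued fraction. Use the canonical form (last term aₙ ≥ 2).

[2; 2, 1, 2, 7, 9, 3]

3977 = 2×1676 + 625
1676 = 2×625 + 426
625 = 1×426 + 199
426 = 2×199 + 28
199 = 7×28 + 3
28 = 9×3 + 1
3 = 3×1 + 0  (stop)
So 3977/1676 = [2; 2, 1, 2, 7, 9, 3].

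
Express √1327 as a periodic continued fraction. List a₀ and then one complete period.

a₀ = ⌊√1327⌋ = 36.

[36; 2, 2, 1, 35, 1, 2, 2, 72]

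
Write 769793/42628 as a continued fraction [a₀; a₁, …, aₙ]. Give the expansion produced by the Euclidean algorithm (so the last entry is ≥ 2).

[18; 17, 7, 1, 9, 6, 5]

769793 = 18×42628 + 2489
42628 = 17×2489 + 315
2489 = 7×315 + 284
315 = 1×284 + 31
284 = 9×31 + 5
31 = 6×5 + 1
5 = 5×1 + 0  (stop)
So 769793/42628 = [18; 17, 7, 1, 9, 6, 5].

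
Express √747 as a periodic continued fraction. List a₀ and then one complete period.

[27; 3, 54]

a₀ = ⌊√747⌋ = 27.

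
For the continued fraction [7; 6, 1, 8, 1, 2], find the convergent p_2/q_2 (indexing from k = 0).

Using pₖ = aₖpₖ₋₁ + pₖ₋₂, qₖ = aₖqₖ₋₁ + qₖ₋₂ (with p₋₁=1, p₋₂=0, q₋₁=0, q₋₂=1):
  k=0: a=7, p=7, q=1
  k=1: a=6, p=43, q=6
  k=2: a=1, p=50, q=7

50/7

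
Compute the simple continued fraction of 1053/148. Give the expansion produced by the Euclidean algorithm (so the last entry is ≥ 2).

[7; 8, 1, 2, 2, 2]

1053 = 7*148 + 17
148 = 8*17 + 12
17 = 1*12 + 5
12 = 2*5 + 2
5 = 2*2 + 1
2 = 2*1 + 0  (stop)
So 1053/148 = [7; 8, 1, 2, 2, 2].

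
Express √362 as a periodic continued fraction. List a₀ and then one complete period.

[19; 38]

a₀ = ⌊√362⌋ = 19.
With m₀=0, d₀=1 and mₖ₊₁ = dₖaₖ − mₖ, dₖ₊₁ = (n − mₖ₊₁²)/dₖ, aₖ₊₁ = ⌊(a₀+mₖ₊₁)/dₖ₊₁⌋:
  k=1: m=19, d=1, a=38
d=1 and a=2a₀=38 at k=1, so the next step gives (m, d) = (19, 1) again — its k=1 value — and the period has length 1.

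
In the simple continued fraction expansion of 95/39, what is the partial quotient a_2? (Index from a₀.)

95 = 2·39 + 17   →  a_0 = 2
39 = 2·17 + 5   →  a_1 = 2
17 = 3·5 + 2   →  a_2 = 3

3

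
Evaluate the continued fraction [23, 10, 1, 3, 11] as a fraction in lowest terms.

Fold from the inside: start with 11/1.
  3 + 1/11 = 34/11
  1 + 11/34 = 45/34
  10 + 34/45 = 484/45
  23 + 45/484 = 11177/484

11177/484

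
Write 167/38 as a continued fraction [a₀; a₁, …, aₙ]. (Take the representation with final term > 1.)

167 = 4*38 + 15
38 = 2*15 + 8
15 = 1*8 + 7
8 = 1*7 + 1
7 = 7*1 + 0  (stop)
So 167/38 = [4; 2, 1, 1, 7].

[4; 2, 1, 1, 7]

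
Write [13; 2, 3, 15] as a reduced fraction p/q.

1437/107

Using pₖ = aₖpₖ₋₁ + pₖ₋₂ and qₖ = aₖqₖ₋₁ + qₖ₋₂:
  k=0: a=13, p=13, q=1
  k=1: a=2, p=27, q=2
  k=2: a=3, p=94, q=7
  k=3: a=15, p=1437, q=107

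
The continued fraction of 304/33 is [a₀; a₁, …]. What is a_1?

4

304 = 9·33 + 7   →  a_0 = 9
33 = 4·7 + 5   →  a_1 = 4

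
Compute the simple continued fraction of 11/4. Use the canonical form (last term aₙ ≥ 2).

[2; 1, 3]

11 = 2×4 + 3
4 = 1×3 + 1
3 = 3×1 + 0  (stop)
So 11/4 = [2; 1, 3].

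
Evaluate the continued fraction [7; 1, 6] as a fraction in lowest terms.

55/7

Using pₖ = aₖpₖ₋₁ + pₖ₋₂ and qₖ = aₖqₖ₋₁ + qₖ₋₂:
  k=0: a=7, p=7, q=1
  k=1: a=1, p=8, q=1
  k=2: a=6, p=55, q=7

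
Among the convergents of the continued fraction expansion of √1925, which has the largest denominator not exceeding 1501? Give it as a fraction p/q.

30844/703

√1925 = [43; 1, 6, 1, 86, …] (period length 4).
Convergents:
  p_0/q_0 = 43/1
  p_1/q_1 = 44/1
  p_2/q_2 = 307/7
  p_3/q_3 = 351/8
  p_4/q_4 = 30493/695
  p_5/q_5 = 30844/703
  p_6/q_6 = 215557/4913
q_5 = 703 ≤ 1501 < 4913 = q_6, so the answer is 30844/703.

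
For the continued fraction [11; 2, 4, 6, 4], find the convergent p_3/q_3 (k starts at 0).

Using pₖ = aₖpₖ₋₁ + pₖ₋₂, qₖ = aₖqₖ₋₁ + qₖ₋₂ (with p₋₁=1, p₋₂=0, q₋₁=0, q₋₂=1):
  k=0: a=11, p=11, q=1
  k=1: a=2, p=23, q=2
  k=2: a=4, p=103, q=9
  k=3: a=6, p=641, q=56

641/56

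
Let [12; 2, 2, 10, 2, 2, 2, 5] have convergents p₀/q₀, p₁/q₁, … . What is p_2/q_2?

62/5

Using pₖ = aₖpₖ₋₁ + pₖ₋₂, qₖ = aₖqₖ₋₁ + qₖ₋₂ (with p₋₁=1, p₋₂=0, q₋₁=0, q₋₂=1):
  k=0: a=12, p=12, q=1
  k=1: a=2, p=25, q=2
  k=2: a=2, p=62, q=5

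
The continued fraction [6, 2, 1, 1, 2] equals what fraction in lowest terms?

83/13

Fold from the inside: start with 2/1.
  1 + 1/2 = 3/2
  1 + 2/3 = 5/3
  2 + 3/5 = 13/5
  6 + 5/13 = 83/13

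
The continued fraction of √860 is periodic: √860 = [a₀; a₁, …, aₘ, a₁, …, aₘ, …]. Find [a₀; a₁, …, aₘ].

a₀ = ⌊√860⌋ = 29.
With m₀=0, d₀=1 and mₖ₊₁ = dₖaₖ − mₖ, dₖ₊₁ = (n − mₖ₊₁²)/dₖ, aₖ₊₁ = ⌊(a₀+mₖ₊₁)/dₖ₊₁⌋:
  k=1: m=29, d=19, a=3
  k=2: m=28, d=4, a=14
  k=3: m=28, d=19, a=3
  k=4: m=29, d=1, a=58
d=1 and a=2a₀=58 at k=4, so the next step gives (m, d) = (29, 19) again — its k=1 value — and the period has length 4.

[29; 3, 14, 3, 58]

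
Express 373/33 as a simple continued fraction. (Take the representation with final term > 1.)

373 = 11*33 + 10
33 = 3*10 + 3
10 = 3*3 + 1
3 = 3*1 + 0  (stop)
So 373/33 = [11; 3, 3, 3].

[11; 3, 3, 3]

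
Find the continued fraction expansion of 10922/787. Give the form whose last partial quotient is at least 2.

[13; 1, 7, 5, 19]

10922 = 13*787 + 691
787 = 1*691 + 96
691 = 7*96 + 19
96 = 5*19 + 1
19 = 19*1 + 0  (stop)
So 10922/787 = [13; 1, 7, 5, 19].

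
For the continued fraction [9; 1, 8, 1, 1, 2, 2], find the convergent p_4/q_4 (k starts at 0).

188/19

Using pₖ = aₖpₖ₋₁ + pₖ₋₂, qₖ = aₖqₖ₋₁ + qₖ₋₂ (with p₋₁=1, p₋₂=0, q₋₁=0, q₋₂=1):
  k=0: a=9, p=9, q=1
  k=1: a=1, p=10, q=1
  k=2: a=8, p=89, q=9
  k=3: a=1, p=99, q=10
  k=4: a=1, p=188, q=19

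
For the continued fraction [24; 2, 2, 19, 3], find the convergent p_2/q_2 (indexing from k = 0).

122/5

Using pₖ = aₖpₖ₋₁ + pₖ₋₂, qₖ = aₖqₖ₋₁ + qₖ₋₂ (with p₋₁=1, p₋₂=0, q₋₁=0, q₋₂=1):
  k=0: a=24, p=24, q=1
  k=1: a=2, p=49, q=2
  k=2: a=2, p=122, q=5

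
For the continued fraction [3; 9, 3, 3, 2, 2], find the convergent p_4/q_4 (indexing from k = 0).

665/214

Using pₖ = aₖpₖ₋₁ + pₖ₋₂, qₖ = aₖqₖ₋₁ + qₖ₋₂ (with p₋₁=1, p₋₂=0, q₋₁=0, q₋₂=1):
  k=0: a=3, p=3, q=1
  k=1: a=9, p=28, q=9
  k=2: a=3, p=87, q=28
  k=3: a=3, p=289, q=93
  k=4: a=2, p=665, q=214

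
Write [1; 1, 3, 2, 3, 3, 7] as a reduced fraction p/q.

1322/745

Fold from the inside: start with 7/1.
  3 + 1/7 = 22/7
  3 + 7/22 = 73/22
  2 + 22/73 = 168/73
  3 + 73/168 = 577/168
  1 + 168/577 = 745/577
  1 + 577/745 = 1322/745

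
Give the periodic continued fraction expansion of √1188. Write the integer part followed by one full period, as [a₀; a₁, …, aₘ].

[34; 2, 7, 6, 7, 2, 68]

a₀ = ⌊√1188⌋ = 34.
With m₀=0, d₀=1 and mₖ₊₁ = dₖaₖ − mₖ, dₖ₊₁ = (n − mₖ₊₁²)/dₖ, aₖ₊₁ = ⌊(a₀+mₖ₊₁)/dₖ₊₁⌋:
  k=1: m=34, d=32, a=2
  k=2: m=30, d=9, a=7
  k=3: m=33, d=11, a=6
  k=4: m=33, d=9, a=7
  k=5: m=30, d=32, a=2
  k=6: m=34, d=1, a=68
d=1 and a=2a₀=68 at k=6, so the next step gives (m, d) = (34, 32) again — its k=1 value — and the period has length 6.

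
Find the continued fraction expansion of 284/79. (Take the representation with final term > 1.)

[3; 1, 1, 2, 7, 2]

284 = 3*79 + 47
79 = 1*47 + 32
47 = 1*32 + 15
32 = 2*15 + 2
15 = 7*2 + 1
2 = 2*1 + 0  (stop)
So 284/79 = [3; 1, 1, 2, 7, 2].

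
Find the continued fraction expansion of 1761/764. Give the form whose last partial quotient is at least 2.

1761 = 2*764 + 233
764 = 3*233 + 65
233 = 3*65 + 38
65 = 1*38 + 27
38 = 1*27 + 11
27 = 2*11 + 5
11 = 2*5 + 1
5 = 5*1 + 0  (stop)
So 1761/764 = [2; 3, 3, 1, 1, 2, 2, 5].

[2; 3, 3, 1, 1, 2, 2, 5]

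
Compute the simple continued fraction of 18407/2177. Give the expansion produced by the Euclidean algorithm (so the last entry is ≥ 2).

18407 = 8×2177 + 991
2177 = 2×991 + 195
991 = 5×195 + 16
195 = 12×16 + 3
16 = 5×3 + 1
3 = 3×1 + 0  (stop)
So 18407/2177 = [8; 2, 5, 12, 5, 3].

[8; 2, 5, 12, 5, 3]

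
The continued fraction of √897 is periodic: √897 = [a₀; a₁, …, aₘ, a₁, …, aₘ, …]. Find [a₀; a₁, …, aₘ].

[29; 1, 18, 1, 58]

a₀ = ⌊√897⌋ = 29.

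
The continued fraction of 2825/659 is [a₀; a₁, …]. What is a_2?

2825 = 4·659 + 189   →  a_0 = 4
659 = 3·189 + 92   →  a_1 = 3
189 = 2·92 + 5   →  a_2 = 2

2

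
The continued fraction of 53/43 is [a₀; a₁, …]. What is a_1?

53 = 1·43 + 10   →  a_0 = 1
43 = 4·10 + 3   →  a_1 = 4

4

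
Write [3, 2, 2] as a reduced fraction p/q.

17/5

Fold from the inside: start with 2/1.
  2 + 1/2 = 5/2
  3 + 2/5 = 17/5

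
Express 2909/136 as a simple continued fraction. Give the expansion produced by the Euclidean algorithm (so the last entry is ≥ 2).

[21; 2, 1, 1, 3, 3, 2]

2909 = 21*136 + 53
136 = 2*53 + 30
53 = 1*30 + 23
30 = 1*23 + 7
23 = 3*7 + 2
7 = 3*2 + 1
2 = 2*1 + 0  (stop)
So 2909/136 = [21; 2, 1, 1, 3, 3, 2].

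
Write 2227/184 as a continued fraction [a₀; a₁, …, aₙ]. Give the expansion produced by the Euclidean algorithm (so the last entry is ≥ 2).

2227 = 12×184 + 19
184 = 9×19 + 13
19 = 1×13 + 6
13 = 2×6 + 1
6 = 6×1 + 0  (stop)
So 2227/184 = [12; 9, 1, 2, 6].

[12; 9, 1, 2, 6]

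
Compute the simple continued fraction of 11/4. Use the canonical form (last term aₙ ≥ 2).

11 = 2*4 + 3
4 = 1*3 + 1
3 = 3*1 + 0  (stop)
So 11/4 = [2; 1, 3].

[2; 1, 3]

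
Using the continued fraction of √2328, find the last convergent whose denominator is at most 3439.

74497/1544

√2328 = [48; 4, 96, …] (period length 2).
Convergents:
  p_0/q_0 = 48/1
  p_1/q_1 = 193/4
  p_2/q_2 = 18576/385
  p_3/q_3 = 74497/1544
  p_4/q_4 = 7170288/148609
q_3 = 1544 ≤ 3439 < 148609 = q_4, so the answer is 74497/1544.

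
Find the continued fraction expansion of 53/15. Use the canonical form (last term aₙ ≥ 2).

[3; 1, 1, 7]

53 = 3*15 + 8
15 = 1*8 + 7
8 = 1*7 + 1
7 = 7*1 + 0  (stop)
So 53/15 = [3; 1, 1, 7].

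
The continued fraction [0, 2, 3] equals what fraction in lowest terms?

Fold from the inside: start with 3/1.
  2 + 1/3 = 7/3
  0 + 3/7 = 3/7

3/7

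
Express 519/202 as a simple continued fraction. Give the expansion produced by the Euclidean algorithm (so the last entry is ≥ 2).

[2; 1, 1, 3, 9, 3]

519 = 2×202 + 115
202 = 1×115 + 87
115 = 1×87 + 28
87 = 3×28 + 3
28 = 9×3 + 1
3 = 3×1 + 0  (stop)
So 519/202 = [2; 1, 1, 3, 9, 3].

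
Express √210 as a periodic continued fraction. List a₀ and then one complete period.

[14; 2, 28]

a₀ = ⌊√210⌋ = 14.
With m₀=0, d₀=1 and mₖ₊₁ = dₖaₖ − mₖ, dₖ₊₁ = (n − mₖ₊₁²)/dₖ, aₖ₊₁ = ⌊(a₀+mₖ₊₁)/dₖ₊₁⌋:
  k=1: m=14, d=14, a=2
  k=2: m=14, d=1, a=28
d=1 and a=2a₀=28 at k=2, so the next step gives (m, d) = (14, 14) again — its k=1 value — and the period has length 2.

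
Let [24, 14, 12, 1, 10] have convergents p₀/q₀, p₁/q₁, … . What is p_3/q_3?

Using pₖ = aₖpₖ₋₁ + pₖ₋₂, qₖ = aₖqₖ₋₁ + qₖ₋₂ (with p₋₁=1, p₋₂=0, q₋₁=0, q₋₂=1):
  k=0: a=24, p=24, q=1
  k=1: a=14, p=337, q=14
  k=2: a=12, p=4068, q=169
  k=3: a=1, p=4405, q=183

4405/183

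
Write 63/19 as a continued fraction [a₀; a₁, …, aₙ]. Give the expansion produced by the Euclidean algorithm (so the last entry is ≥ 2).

[3; 3, 6]

63 = 3·19 + 6
19 = 3·6 + 1
6 = 6·1 + 0  (stop)
So 63/19 = [3; 3, 6].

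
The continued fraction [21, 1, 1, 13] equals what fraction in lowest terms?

581/27

Fold from the inside: start with 13/1.
  1 + 1/13 = 14/13
  1 + 13/14 = 27/14
  21 + 14/27 = 581/27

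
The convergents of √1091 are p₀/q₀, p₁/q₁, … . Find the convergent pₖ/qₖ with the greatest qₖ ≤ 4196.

71973/2179

√1091 = [33; 33, 66, …] (period length 2).
Convergents:
  p_0/q_0 = 33/1
  p_1/q_1 = 1090/33
  p_2/q_2 = 71973/2179
  p_3/q_3 = 2376199/71940
q_2 = 2179 ≤ 4196 < 71940 = q_3, so the answer is 71973/2179.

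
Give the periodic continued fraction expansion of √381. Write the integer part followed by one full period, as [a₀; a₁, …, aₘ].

[19; 1, 1, 12, 1, 1, 38]

a₀ = ⌊√381⌋ = 19.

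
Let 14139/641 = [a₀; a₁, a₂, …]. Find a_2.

14139 = 22·641 + 37   →  a_0 = 22
641 = 17·37 + 12   →  a_1 = 17
37 = 3·12 + 1   →  a_2 = 3

3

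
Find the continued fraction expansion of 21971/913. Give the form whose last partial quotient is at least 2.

21971 = 24·913 + 59
913 = 15·59 + 28
59 = 2·28 + 3
28 = 9·3 + 1
3 = 3·1 + 0  (stop)
So 21971/913 = [24; 15, 2, 9, 3].

[24; 15, 2, 9, 3]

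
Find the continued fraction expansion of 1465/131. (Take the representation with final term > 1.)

[11; 5, 2, 5, 2]

1465 = 11*131 + 24
131 = 5*24 + 11
24 = 2*11 + 2
11 = 5*2 + 1
2 = 2*1 + 0  (stop)
So 1465/131 = [11; 5, 2, 5, 2].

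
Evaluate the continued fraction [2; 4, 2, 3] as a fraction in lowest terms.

Fold from the inside: start with 3/1.
  2 + 1/3 = 7/3
  4 + 3/7 = 31/7
  2 + 7/31 = 69/31

69/31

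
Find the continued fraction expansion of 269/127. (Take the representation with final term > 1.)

[2; 8, 2, 7]

269 = 2·127 + 15
127 = 8·15 + 7
15 = 2·7 + 1
7 = 7·1 + 0  (stop)
So 269/127 = [2; 8, 2, 7].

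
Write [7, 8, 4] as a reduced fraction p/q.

Using pₖ = aₖpₖ₋₁ + pₖ₋₂ and qₖ = aₖqₖ₋₁ + qₖ₋₂:
  k=0: a=7, p=7, q=1
  k=1: a=8, p=57, q=8
  k=2: a=4, p=235, q=33

235/33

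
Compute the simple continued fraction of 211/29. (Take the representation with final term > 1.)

211 = 7·29 + 8
29 = 3·8 + 5
8 = 1·5 + 3
5 = 1·3 + 2
3 = 1·2 + 1
2 = 2·1 + 0  (stop)
So 211/29 = [7; 3, 1, 1, 1, 2].

[7; 3, 1, 1, 1, 2]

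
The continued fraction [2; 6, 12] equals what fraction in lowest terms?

Fold from the inside: start with 12/1.
  6 + 1/12 = 73/12
  2 + 12/73 = 158/73

158/73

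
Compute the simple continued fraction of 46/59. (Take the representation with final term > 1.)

[0; 1, 3, 1, 1, 6]

46 = 0·59 + 46
59 = 1·46 + 13
46 = 3·13 + 7
13 = 1·7 + 6
7 = 1·6 + 1
6 = 6·1 + 0  (stop)
So 46/59 = [0; 1, 3, 1, 1, 6].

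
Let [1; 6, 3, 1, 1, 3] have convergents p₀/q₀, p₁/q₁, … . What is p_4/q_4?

Using pₖ = aₖpₖ₋₁ + pₖ₋₂, qₖ = aₖqₖ₋₁ + qₖ₋₂ (with p₋₁=1, p₋₂=0, q₋₁=0, q₋₂=1):
  k=0: a=1, p=1, q=1
  k=1: a=6, p=7, q=6
  k=2: a=3, p=22, q=19
  k=3: a=1, p=29, q=25
  k=4: a=1, p=51, q=44

51/44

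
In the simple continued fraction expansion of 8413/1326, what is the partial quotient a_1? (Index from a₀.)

2

8413 = 6·1326 + 457   →  a_0 = 6
1326 = 2·457 + 412   →  a_1 = 2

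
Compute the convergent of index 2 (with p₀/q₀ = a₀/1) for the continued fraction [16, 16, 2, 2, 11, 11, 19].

Using pₖ = aₖpₖ₋₁ + pₖ₋₂, qₖ = aₖqₖ₋₁ + qₖ₋₂ (with p₋₁=1, p₋₂=0, q₋₁=0, q₋₂=1):
  k=0: a=16, p=16, q=1
  k=1: a=16, p=257, q=16
  k=2: a=2, p=530, q=33

530/33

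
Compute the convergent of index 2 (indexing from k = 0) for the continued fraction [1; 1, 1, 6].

3/2

Using pₖ = aₖpₖ₋₁ + pₖ₋₂, qₖ = aₖqₖ₋₁ + qₖ₋₂ (with p₋₁=1, p₋₂=0, q₋₁=0, q₋₂=1):
  k=0: a=1, p=1, q=1
  k=1: a=1, p=2, q=1
  k=2: a=1, p=3, q=2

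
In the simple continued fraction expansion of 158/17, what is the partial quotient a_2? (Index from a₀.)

2

158 = 9·17 + 5   →  a_0 = 9
17 = 3·5 + 2   →  a_1 = 3
5 = 2·2 + 1   →  a_2 = 2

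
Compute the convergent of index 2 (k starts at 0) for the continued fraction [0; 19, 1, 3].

1/20

Using pₖ = aₖpₖ₋₁ + pₖ₋₂, qₖ = aₖqₖ₋₁ + qₖ₋₂ (with p₋₁=1, p₋₂=0, q₋₁=0, q₋₂=1):
  k=0: a=0, p=0, q=1
  k=1: a=19, p=1, q=19
  k=2: a=1, p=1, q=20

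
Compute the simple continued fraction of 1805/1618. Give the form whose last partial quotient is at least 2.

[1; 8, 1, 1, 1, 7, 8]

1805 = 1*1618 + 187
1618 = 8*187 + 122
187 = 1*122 + 65
122 = 1*65 + 57
65 = 1*57 + 8
57 = 7*8 + 1
8 = 8*1 + 0  (stop)
So 1805/1618 = [1; 8, 1, 1, 1, 7, 8].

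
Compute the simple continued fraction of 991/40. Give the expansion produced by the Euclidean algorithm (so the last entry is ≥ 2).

[24; 1, 3, 2, 4]

991 = 24*40 + 31
40 = 1*31 + 9
31 = 3*9 + 4
9 = 2*4 + 1
4 = 4*1 + 0  (stop)
So 991/40 = [24; 1, 3, 2, 4].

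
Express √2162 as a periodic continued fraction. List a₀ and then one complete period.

[46; 2, 92]

a₀ = ⌊√2162⌋ = 46.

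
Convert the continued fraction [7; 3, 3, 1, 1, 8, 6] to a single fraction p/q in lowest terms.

Fold from the inside: start with 6/1.
  8 + 1/6 = 49/6
  1 + 6/49 = 55/49
  1 + 49/55 = 104/55
  3 + 55/104 = 367/104
  3 + 104/367 = 1205/367
  7 + 367/1205 = 8802/1205

8802/1205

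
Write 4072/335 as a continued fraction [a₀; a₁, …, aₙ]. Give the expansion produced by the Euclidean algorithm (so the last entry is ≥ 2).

4072 = 12×335 + 52
335 = 6×52 + 23
52 = 2×23 + 6
23 = 3×6 + 5
6 = 1×5 + 1
5 = 5×1 + 0  (stop)
So 4072/335 = [12; 6, 2, 3, 1, 5].

[12; 6, 2, 3, 1, 5]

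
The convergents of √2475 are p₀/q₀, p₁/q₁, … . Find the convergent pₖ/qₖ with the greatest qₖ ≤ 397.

√2475 = [49; 1, 2, 1, 98, …] (period length 4).
Convergents:
  p_0/q_0 = 49/1
  p_1/q_1 = 50/1
  p_2/q_2 = 149/3
  p_3/q_3 = 199/4
  p_4/q_4 = 19651/395
  p_5/q_5 = 19850/399
q_4 = 395 ≤ 397 < 399 = q_5, so the answer is 19651/395.

19651/395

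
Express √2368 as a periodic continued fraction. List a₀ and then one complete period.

a₀ = ⌊√2368⌋ = 48.
With m₀=0, d₀=1 and mₖ₊₁ = dₖaₖ − mₖ, dₖ₊₁ = (n − mₖ₊₁²)/dₖ, aₖ₊₁ = ⌊(a₀+mₖ₊₁)/dₖ₊₁⌋:
  k=1: m=48, d=64, a=1
  k=2: m=16, d=33, a=1
  k=3: m=17, d=63, a=1
  k=4: m=46, d=4, a=23
  k=5: m=46, d=63, a=1
  k=6: m=17, d=33, a=1
  k=7: m=16, d=64, a=1
  k=8: m=48, d=1, a=96
d=1 and a=2a₀=96 at k=8, so the next step gives (m, d) = (48, 64) again — its k=1 value — and the period has length 8.

[48; 1, 1, 1, 23, 1, 1, 1, 96]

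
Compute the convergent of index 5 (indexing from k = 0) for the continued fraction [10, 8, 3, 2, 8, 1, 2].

Using pₖ = aₖpₖ₋₁ + pₖ₋₂, qₖ = aₖqₖ₋₁ + qₖ₋₂ (with p₋₁=1, p₋₂=0, q₋₁=0, q₋₂=1):
  k=0: a=10, p=10, q=1
  k=1: a=8, p=81, q=8
  k=2: a=3, p=253, q=25
  k=3: a=2, p=587, q=58
  k=4: a=8, p=4949, q=489
  k=5: a=1, p=5536, q=547

5536/547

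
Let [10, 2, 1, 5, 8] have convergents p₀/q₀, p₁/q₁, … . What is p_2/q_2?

Using pₖ = aₖpₖ₋₁ + pₖ₋₂, qₖ = aₖqₖ₋₁ + qₖ₋₂ (with p₋₁=1, p₋₂=0, q₋₁=0, q₋₂=1):
  k=0: a=10, p=10, q=1
  k=1: a=2, p=21, q=2
  k=2: a=1, p=31, q=3

31/3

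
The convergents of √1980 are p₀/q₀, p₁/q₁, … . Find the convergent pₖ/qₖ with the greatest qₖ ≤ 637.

15841/356

√1980 = [44; 2, 88, …] (period length 2).
Convergents:
  p_0/q_0 = 44/1
  p_1/q_1 = 89/2
  p_2/q_2 = 7876/177
  p_3/q_3 = 15841/356
  p_4/q_4 = 1401884/31505
q_3 = 356 ≤ 637 < 31505 = q_4, so the answer is 15841/356.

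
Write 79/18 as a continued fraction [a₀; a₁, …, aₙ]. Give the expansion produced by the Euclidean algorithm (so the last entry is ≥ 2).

79 = 4×18 + 7
18 = 2×7 + 4
7 = 1×4 + 3
4 = 1×3 + 1
3 = 3×1 + 0  (stop)
So 79/18 = [4; 2, 1, 1, 3].

[4; 2, 1, 1, 3]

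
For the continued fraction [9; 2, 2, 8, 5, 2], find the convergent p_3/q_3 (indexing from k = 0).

Using pₖ = aₖpₖ₋₁ + pₖ₋₂, qₖ = aₖqₖ₋₁ + qₖ₋₂ (with p₋₁=1, p₋₂=0, q₋₁=0, q₋₂=1):
  k=0: a=9, p=9, q=1
  k=1: a=2, p=19, q=2
  k=2: a=2, p=47, q=5
  k=3: a=8, p=395, q=42

395/42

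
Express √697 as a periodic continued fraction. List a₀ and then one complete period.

a₀ = ⌊√697⌋ = 26.
With m₀=0, d₀=1 and mₖ₊₁ = dₖaₖ − mₖ, dₖ₊₁ = (n − mₖ₊₁²)/dₖ, aₖ₊₁ = ⌊(a₀+mₖ₊₁)/dₖ₊₁⌋:
  k=1: m=26, d=21, a=2
  k=2: m=16, d=21, a=2
  k=3: m=26, d=1, a=52
d=1 and a=2a₀=52 at k=3, so the next step gives (m, d) = (26, 21) again — its k=1 value — and the period has length 3.

[26; 2, 2, 52]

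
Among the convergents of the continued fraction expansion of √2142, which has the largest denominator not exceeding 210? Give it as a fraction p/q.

√2142 = [46; 3, 1, 1, 4, 1, 1, 3, 92, …] (period length 8).
Convergents:
  p_0/q_0 = 46/1
  p_1/q_1 = 139/3
  p_2/q_2 = 185/4
  p_3/q_3 = 324/7
  p_4/q_4 = 1481/32
  p_5/q_5 = 1805/39
  p_6/q_6 = 3286/71
  p_7/q_7 = 11663/252
q_6 = 71 ≤ 210 < 252 = q_7, so the answer is 3286/71.

3286/71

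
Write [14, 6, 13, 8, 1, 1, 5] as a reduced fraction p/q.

106121/7492

Using pₖ = aₖpₖ₋₁ + pₖ₋₂ and qₖ = aₖqₖ₋₁ + qₖ₋₂:
  k=0: a=14, p=14, q=1
  k=1: a=6, p=85, q=6
  k=2: a=13, p=1119, q=79
  k=3: a=8, p=9037, q=638
  k=4: a=1, p=10156, q=717
  k=5: a=1, p=19193, q=1355
  k=6: a=5, p=106121, q=7492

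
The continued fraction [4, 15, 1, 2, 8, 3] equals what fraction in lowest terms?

Using pₖ = aₖpₖ₋₁ + pₖ₋₂ and qₖ = aₖqₖ₋₁ + qₖ₋₂:
  k=0: a=4, p=4, q=1
  k=1: a=15, p=61, q=15
  k=2: a=1, p=65, q=16
  k=3: a=2, p=191, q=47
  k=4: a=8, p=1593, q=392
  k=5: a=3, p=4970, q=1223

4970/1223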